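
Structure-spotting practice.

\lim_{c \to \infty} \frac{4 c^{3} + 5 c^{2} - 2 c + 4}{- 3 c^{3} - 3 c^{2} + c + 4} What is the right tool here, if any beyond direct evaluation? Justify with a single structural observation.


Method: dominant-term comparison — divide through by the highest power of c; every lower-order term dies and the dominant terms decide the limit. As a single quotient, the ∞/∞ shape would yield to repeated differentiation as well — the growth comparison gets there in one look.


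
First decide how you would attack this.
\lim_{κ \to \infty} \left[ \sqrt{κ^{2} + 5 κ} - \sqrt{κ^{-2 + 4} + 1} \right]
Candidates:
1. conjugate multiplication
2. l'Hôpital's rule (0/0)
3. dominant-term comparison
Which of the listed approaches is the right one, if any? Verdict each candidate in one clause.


Best approach: conjugate multiplication — two divergent pieces with a minus sign between them and a radical in the mix: rationalize \sqrt{κ^{2} + 5 κ} - \sqrt{κ^{-2 + 4} + 1} before any limit law applies.
- conjugate multiplication: a fit — the right tool for this form.
- l'Hôpital's rule (0/0): no quotient structure at all: the clash is ∞ minus ∞, which rationalizing converts into a tractable ratio.
- dominant-term comparison — no dominant-degree comparison decides it.


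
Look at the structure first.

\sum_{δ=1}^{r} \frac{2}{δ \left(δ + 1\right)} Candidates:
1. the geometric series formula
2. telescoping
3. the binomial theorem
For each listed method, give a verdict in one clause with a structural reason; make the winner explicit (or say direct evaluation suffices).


Method: telescoping — integer-spaced poles in \frac{2}{δ \left(δ + 1\right)} are the telescoping signature in disguise.
- the geometric series formula: the term-to-term ratio drifts with the index — the one thing the geometric formula cannot absorb.
- telescoping: applicable, and directly so.
- the binomial theorem — there is no sum-raised-to-a-power identity hiding in these terms.


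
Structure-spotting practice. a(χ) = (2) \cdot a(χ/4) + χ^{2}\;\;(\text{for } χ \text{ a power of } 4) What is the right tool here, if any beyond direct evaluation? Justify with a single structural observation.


Best approach: the master substitution — the argument shrinks by the factor 4, so measure the index on a logarithmic scale and the recursion becomes a shift.


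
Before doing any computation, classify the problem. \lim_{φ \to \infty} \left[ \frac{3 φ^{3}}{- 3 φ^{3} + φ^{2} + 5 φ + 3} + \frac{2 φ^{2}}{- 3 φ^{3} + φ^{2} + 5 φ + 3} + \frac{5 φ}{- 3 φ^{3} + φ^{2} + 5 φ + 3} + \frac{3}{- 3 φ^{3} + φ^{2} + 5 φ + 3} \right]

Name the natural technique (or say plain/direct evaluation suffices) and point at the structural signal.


Method: dominant-term comparison — as φ grows, only the highest-degree terms matter — compare leading terms and read the limit off. As a single quotient, the ∞/∞ shape would yield to repeated differentiation as well — the growth comparison gets there in one look.


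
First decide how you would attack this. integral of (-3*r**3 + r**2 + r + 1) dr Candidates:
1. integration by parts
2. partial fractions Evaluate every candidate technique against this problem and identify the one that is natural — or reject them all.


Technique: no special technique — every term is a constant multiple of a power of r; term-wise power-rule integration needs no preliminary transformation.
- integration by parts — parts would only shuffle a directly integrable integrand.
- partial fractions — there is no rational-function structure to decompose.


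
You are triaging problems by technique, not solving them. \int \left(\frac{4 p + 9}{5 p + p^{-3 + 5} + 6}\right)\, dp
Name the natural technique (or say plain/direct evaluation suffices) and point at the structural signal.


Technique: partial fractions — the integrand is a proper rational function and its denominator (5 p + p^{-3 + 5} + 6) factors into distinct pieces, so it splits into simple fractions.


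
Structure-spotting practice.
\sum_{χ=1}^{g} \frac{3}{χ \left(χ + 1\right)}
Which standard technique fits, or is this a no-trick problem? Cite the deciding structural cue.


Technique: telescoping — \frac{3}{χ \left(χ + 1\right)} hides a difference of shifted reciprocals — decompose it and the middle of the sum vanishes.


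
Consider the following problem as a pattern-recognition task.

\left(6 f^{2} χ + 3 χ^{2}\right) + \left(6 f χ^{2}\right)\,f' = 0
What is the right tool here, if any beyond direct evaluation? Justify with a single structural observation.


Best approach: the exact-equation method — checking ∂/∂f of 6 f^{2} χ + 3 χ^{2} against ∂/∂χ of 6 f χ^{2}: they match — the equation is exact as it stands.


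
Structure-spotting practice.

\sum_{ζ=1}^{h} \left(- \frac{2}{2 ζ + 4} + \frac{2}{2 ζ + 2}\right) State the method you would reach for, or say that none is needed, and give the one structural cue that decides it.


Verdict: telescoping — spot the paired structure — each term adds \frac{2}{2 ζ + 2} and subtracts its successor value, which the next term restores: the definition of a telescoping chain.


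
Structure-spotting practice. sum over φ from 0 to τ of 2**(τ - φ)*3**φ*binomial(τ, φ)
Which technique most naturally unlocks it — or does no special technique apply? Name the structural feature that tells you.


Verdict: the binomial theorem — binomial(τ, φ) weighting matched powers of 3 and 2 is the expanded form of (3 + 2)^τ — fold it back up.


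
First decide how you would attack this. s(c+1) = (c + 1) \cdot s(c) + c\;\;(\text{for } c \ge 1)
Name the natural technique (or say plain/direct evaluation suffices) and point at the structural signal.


Method: a summation factor — an index-dependent multiplier c + 1 rules out characteristic roots; a summation factor converts it to a pure difference.


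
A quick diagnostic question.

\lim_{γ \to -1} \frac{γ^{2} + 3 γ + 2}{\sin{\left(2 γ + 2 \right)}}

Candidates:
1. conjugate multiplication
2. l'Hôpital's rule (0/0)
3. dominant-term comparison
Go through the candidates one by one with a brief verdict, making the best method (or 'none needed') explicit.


Technique: l'Hôpital's rule (0/0) — numerator and denominator both vanish at -1 — a genuine 0/0 form, which is exactly when l'Hôpital applies. Known elementary limits would finish this too — the rule just bypasses the case analysis.
- conjugate multiplication — the conjugate move applies to radical differences, which this is not.
- l'Hôpital's rule (0/0): yes, a natural case for it.
- dominant-term comparison: leading-power comparison does not apply to this form.


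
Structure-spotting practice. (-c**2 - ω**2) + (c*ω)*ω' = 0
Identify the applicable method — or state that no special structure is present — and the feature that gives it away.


Verdict: the homogeneous substitution — the slope's numerator and denominator share total degree; set v = ω/c and the equation drops to separable form. A Bernoulli substitution is a fair alternative on this equation directly; the homogeneous reading takes it as given.


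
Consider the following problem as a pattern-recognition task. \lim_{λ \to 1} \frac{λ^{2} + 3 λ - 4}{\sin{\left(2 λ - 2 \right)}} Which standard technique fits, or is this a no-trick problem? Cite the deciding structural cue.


Diagnosis: l'Hôpital's rule (0/0) — numerator and denominator both vanish at 1 — a genuine 0/0 form, which is exactly when l'Hôpital applies. A first-order expansion at the point is an equally standard path; the rule packages it.


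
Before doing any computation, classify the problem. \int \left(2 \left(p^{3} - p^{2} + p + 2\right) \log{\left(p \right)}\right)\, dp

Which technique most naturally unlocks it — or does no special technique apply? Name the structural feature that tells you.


Diagnosis: integration by parts — with u = \log{\left(p \right)} the logarithm disappears after one differentiation, leaving a power-rule integral.


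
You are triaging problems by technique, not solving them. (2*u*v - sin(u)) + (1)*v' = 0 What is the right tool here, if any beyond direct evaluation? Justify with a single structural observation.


Method: a linear integrating factor — the unknown enters only to the first power against a nonzero forcing term — the integrating-factor template applies directly.


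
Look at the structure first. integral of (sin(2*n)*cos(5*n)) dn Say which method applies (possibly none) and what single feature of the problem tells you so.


Verdict: a trigonometric identity — mixed-frequency products such as sin(2*n)*cos(5*n) are designed for the product-to-sum formula.


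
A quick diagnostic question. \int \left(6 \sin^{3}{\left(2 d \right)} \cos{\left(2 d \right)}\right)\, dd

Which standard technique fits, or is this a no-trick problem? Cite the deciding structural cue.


Verdict: u-substitution — collected, the integrand has one factor that is, up to a constant, the derivative of an inner expression the rest depends on — substitute for that inner expression.


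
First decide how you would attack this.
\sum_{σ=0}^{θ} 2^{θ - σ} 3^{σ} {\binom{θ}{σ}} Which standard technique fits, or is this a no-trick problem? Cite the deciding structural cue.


Best approach: the binomial theorem — the summand is term σ of a binomial expansion in 3 and 2; the whole sum is a single power.


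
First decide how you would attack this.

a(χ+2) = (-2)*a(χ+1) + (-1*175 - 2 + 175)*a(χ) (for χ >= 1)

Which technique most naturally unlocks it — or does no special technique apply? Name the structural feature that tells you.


Verdict: the characteristic-root method — constant coefficients and linearity mean the ansatz r^χ reduces it to solving the characteristic polynomial.


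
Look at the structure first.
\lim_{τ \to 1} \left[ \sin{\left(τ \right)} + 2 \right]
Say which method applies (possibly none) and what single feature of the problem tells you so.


Method: no special technique — the expression is continuous at 1 — substitute and evaluate; no indeterminate form appears.


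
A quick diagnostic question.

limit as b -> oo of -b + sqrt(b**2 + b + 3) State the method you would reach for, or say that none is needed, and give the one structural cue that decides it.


Best approach: conjugate multiplication — sqrt(b**2 + b + 3) and b both blow up, but their difference is tame once the conjugate rationalizes it.


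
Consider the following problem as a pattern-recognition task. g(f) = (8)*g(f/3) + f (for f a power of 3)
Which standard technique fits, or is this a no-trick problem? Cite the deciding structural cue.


Best approach: the master substitution — treat m = log base 3 of f as the new clock: one recursion step advances m by one while f scales by 3.


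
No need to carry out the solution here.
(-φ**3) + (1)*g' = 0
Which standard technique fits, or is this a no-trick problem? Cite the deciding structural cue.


Diagnosis: no special technique — solved for the derivative, g never appears on the right — this is a direct integration in φ, not a differential-equations problem at heart.


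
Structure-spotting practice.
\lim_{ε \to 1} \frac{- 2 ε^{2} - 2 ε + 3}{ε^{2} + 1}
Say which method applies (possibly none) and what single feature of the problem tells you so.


Diagnosis: no special technique — the expression is continuous at 1 — substitute and evaluate; no indeterminate form appears.


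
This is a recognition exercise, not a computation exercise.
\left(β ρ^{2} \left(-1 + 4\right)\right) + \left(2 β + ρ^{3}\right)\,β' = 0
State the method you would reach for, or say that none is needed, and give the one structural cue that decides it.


Best approach: the exact-equation method — equality of cross partials is the green light — assemble the potential function term by term.


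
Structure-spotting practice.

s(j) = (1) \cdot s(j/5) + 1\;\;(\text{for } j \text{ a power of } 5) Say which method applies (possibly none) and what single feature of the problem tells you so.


Verdict: the master substitution — the argument shrinks by the factor 5, so measure the index on a logarithmic scale and the recursion becomes a shift.


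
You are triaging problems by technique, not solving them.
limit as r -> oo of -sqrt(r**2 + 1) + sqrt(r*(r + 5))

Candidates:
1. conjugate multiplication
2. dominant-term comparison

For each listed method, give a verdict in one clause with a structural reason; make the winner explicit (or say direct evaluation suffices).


Diagnosis: conjugate multiplication — both pieces blow up but their difference is finite; the conjugate trick rationalizes sqrt(r*(r + 5)) - sqrt(r**2 + 1).
- conjugate multiplication: yes — fits the structure here.
- dominant-term comparison — no ranking of term growth rates resolves the limit here.


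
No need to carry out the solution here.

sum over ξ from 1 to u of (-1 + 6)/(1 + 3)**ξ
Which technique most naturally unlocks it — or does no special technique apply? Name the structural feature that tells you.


Diagnosis: the geometric series formula — consecutive terms stand in a fixed index-free ratio — the geometric sum formula closes it.


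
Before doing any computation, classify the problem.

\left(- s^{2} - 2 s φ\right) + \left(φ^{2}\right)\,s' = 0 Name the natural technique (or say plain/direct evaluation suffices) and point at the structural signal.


Method: the homogeneous substitution — solved for the derivative, the right side is unchanged under scaling φ and s together — it depends only on the ratio s/φ, so substitute a single ratio variable. Rearranged, this also fits the Bernoulli template directly; the homogeneous substitution reads the structure without the rearrangement.


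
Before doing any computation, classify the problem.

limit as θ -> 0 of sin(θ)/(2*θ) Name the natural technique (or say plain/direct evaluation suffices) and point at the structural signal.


Verdict: l'Hôpital's rule (0/0) — plug in 0: top and bottom both hit zero, so differentiate each and retry. Known elementary limits would finish this too — the rule just bypasses the case analysis.


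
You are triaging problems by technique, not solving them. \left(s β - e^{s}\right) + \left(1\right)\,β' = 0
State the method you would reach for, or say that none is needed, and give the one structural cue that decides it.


Verdict: a linear integrating factor — first power of β, nonzero forcing: the integrating-factor recipe applies verbatim with p = s.


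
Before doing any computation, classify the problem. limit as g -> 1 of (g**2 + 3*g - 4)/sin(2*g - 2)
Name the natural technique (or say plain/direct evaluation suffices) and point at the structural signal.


Method: l'Hôpital's rule (0/0) — substituting 1 gives 0 over 0; differentiate top and bottom once and re-evaluate. A first-order expansion at the point is an equally standard path; the rule packages it.


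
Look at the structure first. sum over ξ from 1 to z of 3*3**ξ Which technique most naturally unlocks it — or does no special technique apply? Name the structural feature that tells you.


Diagnosis: the geometric series formula — term-over-term division gives 3 every time — index-free ratio, geometric sum formula applies.


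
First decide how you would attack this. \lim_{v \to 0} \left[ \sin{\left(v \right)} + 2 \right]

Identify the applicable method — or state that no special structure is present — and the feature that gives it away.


Verdict: no special technique — nothing blocks direct substitution at 0: plug in and finish.


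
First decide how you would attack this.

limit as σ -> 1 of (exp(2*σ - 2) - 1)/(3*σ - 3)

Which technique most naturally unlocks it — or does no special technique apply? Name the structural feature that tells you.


Verdict: l'Hôpital's rule (0/0) — numerator and denominator both vanish at 1 — a genuine 0/0 form, which is exactly when l'Hôpital applies. A first-order expansion at the point is an equally standard path; the rule packages it.


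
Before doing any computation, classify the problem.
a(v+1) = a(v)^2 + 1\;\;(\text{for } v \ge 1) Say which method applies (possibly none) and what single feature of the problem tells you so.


Technique: no special technique — the unknown sequence enters the update nonlinearly, so no linear method fits the recurrence as written — direct iteration remains.


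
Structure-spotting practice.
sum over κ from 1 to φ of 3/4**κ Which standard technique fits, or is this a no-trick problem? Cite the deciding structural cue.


Method: the geometric series formula — consecutive terms stand in a fixed index-free ratio — the geometric sum formula closes it.


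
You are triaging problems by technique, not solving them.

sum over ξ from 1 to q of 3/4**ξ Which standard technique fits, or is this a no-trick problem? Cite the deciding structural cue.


Diagnosis: the geometric series formula — consecutive terms stand in a fixed index-free ratio — the geometric sum formula closes it.


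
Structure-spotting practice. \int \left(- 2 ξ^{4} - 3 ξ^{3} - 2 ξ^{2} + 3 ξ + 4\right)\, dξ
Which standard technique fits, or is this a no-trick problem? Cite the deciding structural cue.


Diagnosis: no special technique — nothing composite, nothing rational, nothing trigonometric — each constant-multiple power of ξ integrates by the power rule alone.


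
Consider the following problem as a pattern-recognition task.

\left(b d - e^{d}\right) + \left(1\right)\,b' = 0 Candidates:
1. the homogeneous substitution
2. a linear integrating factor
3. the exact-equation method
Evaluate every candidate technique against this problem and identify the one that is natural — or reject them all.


Method: a linear integrating factor — b appears only to the first power with coefficient d — the classic integrating-factor setup.
- the homogeneous substitution: solved for the derivative, the right side changes under joint scaling of the two variables.
- a linear integrating factor — yes, a natural case for it.
- the exact-equation method — the mixed partial derivatives differ, so the left side is not a total differential.


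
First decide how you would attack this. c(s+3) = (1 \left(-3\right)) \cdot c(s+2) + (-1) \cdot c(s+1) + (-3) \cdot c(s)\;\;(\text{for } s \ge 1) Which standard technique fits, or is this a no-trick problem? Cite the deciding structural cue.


Verdict: the characteristic-root method — linear, homogeneous, constant coefficients: solutions of the form r^s exist — find the roots of the characteristic polynomial.


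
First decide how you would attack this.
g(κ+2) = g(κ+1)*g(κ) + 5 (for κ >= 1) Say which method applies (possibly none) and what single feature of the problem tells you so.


Best approach: no special technique — nonlinear feedback in the recursion rules out every root- or factor-based technique.


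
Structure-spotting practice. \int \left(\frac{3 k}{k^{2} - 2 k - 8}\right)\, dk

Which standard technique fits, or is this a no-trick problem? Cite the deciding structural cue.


Verdict: partial fractions — break k^{2} - 2 k - 8 into its roots and the integral splits into logarithm-sized bites.


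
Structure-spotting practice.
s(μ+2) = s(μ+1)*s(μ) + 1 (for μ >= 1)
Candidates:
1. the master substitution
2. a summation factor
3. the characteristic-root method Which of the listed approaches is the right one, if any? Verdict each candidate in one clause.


Technique: no special technique — the update rule curves (it is not linear in the unknown sequence), so no superposition-based closed form attaches — iterate or study it directly.
- the master substitution: the recursion shifts the index rather than dividing it.
- a summation factor — the recursion is nonlinear — outside the first-order linear family a summation factor addresses.
- the characteristic-root method — nonlinearity rules out exponential-mode superposition from the start.


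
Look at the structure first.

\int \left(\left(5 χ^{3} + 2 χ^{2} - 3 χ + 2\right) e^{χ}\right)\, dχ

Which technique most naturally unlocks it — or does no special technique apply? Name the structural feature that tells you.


Verdict: integration by parts — 5 χ^{3} + 2 χ^{2} - 3 χ + 2 dies after finitely many derivatives while e^{χ} cycles under integration — the tabular/parts setup.


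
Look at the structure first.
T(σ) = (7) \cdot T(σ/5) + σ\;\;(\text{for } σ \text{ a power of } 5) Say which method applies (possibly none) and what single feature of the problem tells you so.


Diagnosis: the master substitution — treat m = log base 5 of σ as the new clock: one recursion step advances m by one while σ scales by 5.


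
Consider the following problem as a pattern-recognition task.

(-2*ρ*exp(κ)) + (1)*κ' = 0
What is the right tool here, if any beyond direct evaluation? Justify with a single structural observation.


Verdict: separation of variables — all dependence on the two variables factors apart, the defining separable shape.


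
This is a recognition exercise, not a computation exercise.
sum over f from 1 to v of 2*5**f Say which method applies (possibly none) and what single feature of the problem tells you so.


Method: the geometric series formula — each term is 5 times the previous one, so the geometric-series formula applies directly.


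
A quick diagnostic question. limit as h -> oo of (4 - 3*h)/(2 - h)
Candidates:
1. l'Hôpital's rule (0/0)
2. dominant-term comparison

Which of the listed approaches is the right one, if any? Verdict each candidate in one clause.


Verdict: dominant-term comparison — as h grows, only the highest-degree terms matter — compare leading terms and read the limit off.
- l'Hôpital's rule (0/0) — no 0/0 form appears: written as one quotient, top and bottom both grow without bound, and the ratio is decided by their leading terms.
- dominant-term comparison — yes, a natural case for it.


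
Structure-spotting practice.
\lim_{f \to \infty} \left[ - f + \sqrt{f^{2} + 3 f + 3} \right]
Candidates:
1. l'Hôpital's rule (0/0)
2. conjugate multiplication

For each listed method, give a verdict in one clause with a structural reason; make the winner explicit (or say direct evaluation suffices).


Verdict: conjugate multiplication — infinity minus infinity with a radical in play — multiply by the conjugate so the divergences of \sqrt{f^{2} + 3 f + 3} and f annihilate.
- l'Hôpital's rule (0/0) — no quotient structure at all: the clash is ∞ minus ∞, which rationalizing converts into a tractable ratio.
- conjugate multiplication — yes — fits the structure here.


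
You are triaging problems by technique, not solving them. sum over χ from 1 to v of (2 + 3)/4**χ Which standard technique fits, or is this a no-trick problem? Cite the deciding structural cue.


Diagnosis: the geometric series formula — consecutive terms stand in a fixed index-free ratio — the geometric sum formula closes it.


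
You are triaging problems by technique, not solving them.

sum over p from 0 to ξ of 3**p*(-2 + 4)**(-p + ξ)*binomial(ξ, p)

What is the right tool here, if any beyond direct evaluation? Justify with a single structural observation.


Method: the binomial theorem — binomial coefficients against complementary powers of 3 and (-2 + 4): recognize the binomial expansion and resum.


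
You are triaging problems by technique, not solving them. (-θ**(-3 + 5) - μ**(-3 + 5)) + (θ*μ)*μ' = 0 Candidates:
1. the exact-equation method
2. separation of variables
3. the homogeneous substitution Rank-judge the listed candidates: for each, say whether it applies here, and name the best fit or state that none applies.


Method: the homogeneous substitution — the slope is degree-zero homogeneous: the ratio substitution v = μ/θ collapses it. This doubles as a Bernoulli equation in the unknown as written; the homogeneous route needs no setup at all.
- the exact-equation method — no potential function has this form as its differential, as written.
- separation of variables — the two dependences do not factor apart.
- the homogeneous substitution: applicable, and directly so.


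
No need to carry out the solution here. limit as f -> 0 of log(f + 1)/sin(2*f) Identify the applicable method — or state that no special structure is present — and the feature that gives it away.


Verdict: l'Hôpital's rule (0/0) — both numerator and denominator vanish at 0: the genuine 0/0 indeterminate that l'Hôpital exists for. The standard small-argument limits would also carry it; the rule is the systematic route.


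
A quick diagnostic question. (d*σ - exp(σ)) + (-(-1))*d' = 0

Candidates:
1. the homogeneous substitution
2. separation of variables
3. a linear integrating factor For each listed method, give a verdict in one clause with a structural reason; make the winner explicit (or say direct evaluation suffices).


Best approach: a linear integrating factor — d appears only to the first power with coefficient σ — the classic integrating-factor setup.
- the homogeneous substitution — the slope is not a function of the ratio of the variables alone.
- separation of variables: the two dependences are entangled, not a clean product of one-variable pieces.
- a linear integrating factor: applicable, and directly so.


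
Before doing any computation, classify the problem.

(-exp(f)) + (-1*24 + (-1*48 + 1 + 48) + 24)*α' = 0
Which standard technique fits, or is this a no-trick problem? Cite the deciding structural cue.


Best approach: no special technique — the slope is a function of f alone, so integrate both sides directly.


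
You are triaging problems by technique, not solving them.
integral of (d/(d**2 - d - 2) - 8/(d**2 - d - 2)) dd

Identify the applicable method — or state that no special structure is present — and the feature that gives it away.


Method: partial fractions — the factorization of d**2 - d - 2 is the whole battle; after it, each term is a table integral.


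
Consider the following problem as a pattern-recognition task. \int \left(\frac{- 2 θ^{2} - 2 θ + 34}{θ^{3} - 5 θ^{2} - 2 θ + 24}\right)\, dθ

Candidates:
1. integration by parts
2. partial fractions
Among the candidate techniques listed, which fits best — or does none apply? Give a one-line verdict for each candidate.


Best approach: partial fractions — break θ^{3} - 5 θ^{2} - 2 θ + 24 into its roots and the integral splits into logarithm-sized bites.
- integration by parts — the nonconstant-polynomial-times-standard-kernel pattern (an exp, sine, cosine, or logarithm partner) is absent.
- partial fractions — yes — fits the structure here.


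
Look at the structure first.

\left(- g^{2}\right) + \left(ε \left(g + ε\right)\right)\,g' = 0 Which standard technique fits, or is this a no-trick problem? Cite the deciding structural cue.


Method: the homogeneous substitution — solved for the derivative, the right side is unchanged under scaling ε and g together — it depends only on the ratio g/ε, so substitute a single ratio variable. Suitably rearranged — at times with the variables' roles exchanged — this doubles as a Bernoulli equation; the homogeneous reading needs no such setup.


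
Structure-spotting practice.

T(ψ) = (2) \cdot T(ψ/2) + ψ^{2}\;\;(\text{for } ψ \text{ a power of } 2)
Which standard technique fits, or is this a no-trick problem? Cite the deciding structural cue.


Verdict: the master substitution — treat m = log base 2 of ψ as the new clock: one recursion step advances m by one while ψ scales by 2.


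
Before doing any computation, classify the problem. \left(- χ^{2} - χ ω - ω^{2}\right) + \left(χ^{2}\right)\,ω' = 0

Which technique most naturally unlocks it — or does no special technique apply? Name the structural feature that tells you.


Method: the homogeneous substitution — solved for the derivative, the right side is unchanged under scaling χ and ω together — it depends only on the ratio ω/χ, so substitute a single ratio variable.


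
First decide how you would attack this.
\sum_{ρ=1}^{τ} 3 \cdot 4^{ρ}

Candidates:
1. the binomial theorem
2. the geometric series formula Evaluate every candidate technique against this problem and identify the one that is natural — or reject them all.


Verdict: the geometric series formula — term-over-term division gives 4 every time — index-free ratio, geometric sum formula applies.
- the binomial theorem: the terms do not reassemble into a binomial power.
- the geometric series formula: yes, a natural case for it.


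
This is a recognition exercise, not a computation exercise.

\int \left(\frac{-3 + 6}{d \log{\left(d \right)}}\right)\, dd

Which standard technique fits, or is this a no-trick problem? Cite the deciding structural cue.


Technique: u-substitution — collected, the integrand has one factor that is, up to a constant, the derivative of an inner expression the rest depends on — substitute for that inner expression.


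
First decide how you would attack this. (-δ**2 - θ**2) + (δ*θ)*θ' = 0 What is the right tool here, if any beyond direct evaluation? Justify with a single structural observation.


Method: the homogeneous substitution — the slope's numerator and denominator share total degree; set v = θ/δ and the equation drops to separable form. A Bernoulli rewrite works here as the equation stands — the homogeneous substitution is the more immediate reading.


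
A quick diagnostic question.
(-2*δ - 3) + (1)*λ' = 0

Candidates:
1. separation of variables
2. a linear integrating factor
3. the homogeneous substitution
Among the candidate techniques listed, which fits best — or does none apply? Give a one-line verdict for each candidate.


Verdict: no special technique — with λ absent the equation is not coupled at all: direct integration in δ.
- separation of variables — with no unknown in the slope, separating variables is a formality — the equation integrates directly.
- a linear integrating factor: the linear template holds only trivially here (the unknown is absent, so the coefficient is zero) — the method is not the natural label.
- the homogeneous substitution: the slope changes under joint rescaling, failing the degree-zero test.


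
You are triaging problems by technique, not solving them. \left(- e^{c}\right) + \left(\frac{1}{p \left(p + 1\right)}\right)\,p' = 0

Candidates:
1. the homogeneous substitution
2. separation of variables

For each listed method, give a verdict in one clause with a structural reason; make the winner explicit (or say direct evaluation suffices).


Method: separation of variables — all dependence on the two variables factors apart, the defining separable shape. This doubles as a Bernoulli equation in the unknown as written; dividing and integrating works on it directly.
- the homogeneous substitution — rescaling both variables together changes the slope, so no ratio substitution collapses it.
- separation of variables — yes — fits the structure here.


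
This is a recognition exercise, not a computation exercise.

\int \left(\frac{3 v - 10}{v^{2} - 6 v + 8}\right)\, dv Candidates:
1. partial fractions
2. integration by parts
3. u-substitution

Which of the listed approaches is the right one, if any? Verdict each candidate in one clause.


Diagnosis: partial fractions — the bottom, v^{2} - 6 v + 8, comes apart into simple factors, and a proper rational function over split factors decomposes.
- partial fractions: a fit — the right tool for this form.
- integration by parts — the nonconstant-polynomial-times-standard-kernel pattern (an exp, sine, cosine, or logarithm partner) is absent.
- u-substitution — no subexpression of the integrand pairs with its own derivative as a factor — individual terms may offer their own substitutions, but any change of variable covering the whole integral would have to be constructed from outside the expression.


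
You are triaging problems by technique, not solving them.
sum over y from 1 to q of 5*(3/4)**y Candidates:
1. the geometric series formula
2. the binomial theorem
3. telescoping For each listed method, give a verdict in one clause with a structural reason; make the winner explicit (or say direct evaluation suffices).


Diagnosis: the geometric series formula — term-over-term division gives 3/4 every time — index-free ratio, geometric sum formula applies.
- the geometric series formula — applicable, and directly so.
- the binomial theorem: no binomial coefficients pair with matched powers.
- telescoping — as presented, consecutive terms share no shifted copy to cancel against — no rewrite is on display to change that.


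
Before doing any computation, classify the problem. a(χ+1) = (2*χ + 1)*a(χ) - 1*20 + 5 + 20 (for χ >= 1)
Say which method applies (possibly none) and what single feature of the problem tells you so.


Best approach: a summation factor — normalize by the running product of 2*χ + 1: the left side becomes a difference, and differences sum.


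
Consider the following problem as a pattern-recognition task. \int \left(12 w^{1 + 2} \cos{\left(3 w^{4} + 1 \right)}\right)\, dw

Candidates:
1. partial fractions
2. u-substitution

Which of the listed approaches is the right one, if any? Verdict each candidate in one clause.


Diagnosis: u-substitution — collected, the integrand has one factor that is, up to a constant, the derivative of an inner expression the rest depends on — substitute for that inner expression.
- partial fractions: the expression is not a ratio of polynomials that decomposes further.
- u-substitution — applies; the problem has the shape this method handles.


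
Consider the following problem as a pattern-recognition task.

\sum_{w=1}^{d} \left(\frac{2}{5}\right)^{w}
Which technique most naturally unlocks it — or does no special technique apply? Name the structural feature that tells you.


Verdict: the geometric series formula — each summand is the previous one scaled by \frac{2}{5}; that constant multiplier is itself the geometric structure.


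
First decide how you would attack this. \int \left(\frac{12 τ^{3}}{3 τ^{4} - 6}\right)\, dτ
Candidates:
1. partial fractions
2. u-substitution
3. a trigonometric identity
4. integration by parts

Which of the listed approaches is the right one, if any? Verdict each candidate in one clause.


Diagnosis: u-substitution — everything non-trivial happens through the inner expression 3 τ^{4} - 6, and its derivative accounts for the remaining factor up to a constant, so set u = 3 τ^{4} - 6.
- partial fractions — the denominator is irreducible over the rationals — no rational-coefficient split into simpler fractions exists.
- u-substitution — yes, a natural case for it.
- a trigonometric identity: no sine or cosine appears, so there is nothing for a trigonometric identity to act on.
- integration by parts: the nonconstant-polynomial-times-standard-kernel pattern (an exp, sine, cosine, or logarithm partner) is absent.


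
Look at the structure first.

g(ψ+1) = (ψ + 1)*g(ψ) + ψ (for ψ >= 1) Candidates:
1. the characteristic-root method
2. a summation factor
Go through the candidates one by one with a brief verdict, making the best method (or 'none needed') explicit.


Method: a summation factor — normalize by the running product of ψ + 1: the left side becomes a difference, and differences sum.
- the characteristic-root method: the coefficients vary with the index, breaking the constant-coefficient structure the method needs.
- a summation factor: yes — fits the structure here.


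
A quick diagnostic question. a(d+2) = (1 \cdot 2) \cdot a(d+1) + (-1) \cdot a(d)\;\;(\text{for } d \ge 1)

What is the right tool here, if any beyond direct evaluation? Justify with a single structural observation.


Method: the characteristic-root method — try a geometric ansatz r^d: constant coefficients turn the recurrence into one polynomial equation in r.


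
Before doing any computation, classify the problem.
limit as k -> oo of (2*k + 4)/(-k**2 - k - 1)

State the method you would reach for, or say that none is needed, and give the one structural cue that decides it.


Method: dominant-term comparison — divide by the highest power of k present: lower-order terms vanish and the dominant ratio remains. As a single quotient, the ∞/∞ shape would yield to repeated differentiation as well — the growth comparison gets there in one look.


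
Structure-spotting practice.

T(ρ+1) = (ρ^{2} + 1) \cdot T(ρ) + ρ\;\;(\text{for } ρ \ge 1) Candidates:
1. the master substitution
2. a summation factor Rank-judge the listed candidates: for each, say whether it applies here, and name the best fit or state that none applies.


Technique: a summation factor — an index-dependent multiplier ρ^{2} + 1 rules out characteristic roots; a summation factor converts it to a pure difference.
- the master substitution: there is no divide-the-index recursive argument.
- a summation factor: applicable, and directly so.


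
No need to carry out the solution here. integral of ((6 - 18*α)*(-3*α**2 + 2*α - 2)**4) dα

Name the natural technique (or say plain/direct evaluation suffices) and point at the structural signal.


Diagnosis: u-substitution — read it as f(-3*α**2 + 2*α - 2) times a constant multiple of d(-3*α**2 + 2*α - 2): one substitution, u = -3*α**2 + 2*α - 2, finishes it. Nothing stops a full expansion here — the substitution simply spares the algebra.


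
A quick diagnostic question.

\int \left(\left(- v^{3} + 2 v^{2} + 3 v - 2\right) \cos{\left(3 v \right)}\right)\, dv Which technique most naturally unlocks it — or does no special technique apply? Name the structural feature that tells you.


Technique: integration by parts — a polynomial - v^{3} + 2 v^{2} + 3 v - 2 against the kernel \cos{\left(3 v \right)} is the signature bounded-ladder case for integration by parts.


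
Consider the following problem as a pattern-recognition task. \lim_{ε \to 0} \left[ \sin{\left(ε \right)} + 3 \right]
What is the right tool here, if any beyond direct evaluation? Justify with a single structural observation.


Best approach: no special technique — no zero denominators, no indeterminate clash at 0 — substitute and read off the value.


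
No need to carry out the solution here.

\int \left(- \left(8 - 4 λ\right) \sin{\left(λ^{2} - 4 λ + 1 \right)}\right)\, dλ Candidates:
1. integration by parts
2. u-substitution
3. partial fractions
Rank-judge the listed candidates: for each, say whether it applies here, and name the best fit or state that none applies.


Diagnosis: u-substitution — collected, the integrand has one factor that is, up to a constant, the derivative of an inner expression the rest depends on — substitute for that inner expression.
- integration by parts — a polynomial factor is present, but its partner is not an exp, sine, or cosine of a degree-1 argument, nor a logarithm.
- u-substitution — applicable, and directly so.
- partial fractions: there is no rational-function structure to decompose.


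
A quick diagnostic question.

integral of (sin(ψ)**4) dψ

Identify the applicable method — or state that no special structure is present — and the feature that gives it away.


Method: a trigonometric identity — sin(ψ)**4 is an even power — the power-reduction identity rewrites it into first-degree cosines.


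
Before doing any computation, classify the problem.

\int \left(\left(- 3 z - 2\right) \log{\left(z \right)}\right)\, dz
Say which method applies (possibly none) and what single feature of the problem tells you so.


Diagnosis: integration by parts — \log{\left(z \right)} blocks direct integration but differentiates to something rational — parts with the polynomial factor - 3 z - 2 as dv.
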